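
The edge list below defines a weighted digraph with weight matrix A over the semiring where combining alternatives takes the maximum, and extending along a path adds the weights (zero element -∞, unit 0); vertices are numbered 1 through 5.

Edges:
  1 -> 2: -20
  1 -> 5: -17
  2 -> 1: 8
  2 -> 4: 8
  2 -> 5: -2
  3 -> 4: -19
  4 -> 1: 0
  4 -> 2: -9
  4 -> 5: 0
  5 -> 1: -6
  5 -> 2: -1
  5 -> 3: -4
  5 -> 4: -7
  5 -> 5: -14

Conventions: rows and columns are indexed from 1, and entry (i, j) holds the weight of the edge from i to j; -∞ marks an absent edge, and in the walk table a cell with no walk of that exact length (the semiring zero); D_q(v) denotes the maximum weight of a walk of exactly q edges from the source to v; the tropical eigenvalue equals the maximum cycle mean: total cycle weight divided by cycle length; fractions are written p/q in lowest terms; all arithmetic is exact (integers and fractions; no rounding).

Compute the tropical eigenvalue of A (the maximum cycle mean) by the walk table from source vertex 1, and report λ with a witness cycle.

q=0: [0, -∞, -∞, -∞, -∞]
q=1: [-∞, -20, -∞, -∞, -17]
q=2: [-12, -18, -21, -12, -22]
q=3: [-10, -21, -26, -10, -12]
q=4: [-10, -13, -16, -13, -10]
q=5: [-5, -11, -14, -5, -13]
Optimal cycle mean attained by: cycle 2->4->5->2, total 8 + 0 + (-1), length 3.
Answer: λ = 7/3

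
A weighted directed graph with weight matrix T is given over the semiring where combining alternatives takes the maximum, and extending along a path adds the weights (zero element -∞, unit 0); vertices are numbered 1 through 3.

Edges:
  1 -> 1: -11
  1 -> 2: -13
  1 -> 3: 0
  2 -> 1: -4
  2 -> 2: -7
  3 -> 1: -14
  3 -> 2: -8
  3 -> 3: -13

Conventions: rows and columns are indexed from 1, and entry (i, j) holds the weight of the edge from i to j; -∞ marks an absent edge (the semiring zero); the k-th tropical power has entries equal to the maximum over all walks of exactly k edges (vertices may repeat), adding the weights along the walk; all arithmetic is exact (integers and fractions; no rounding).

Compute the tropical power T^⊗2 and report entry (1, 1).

T^⊗2:
  [-14, -8, -11]
  [-11, -14, -4]
  [-12, -15, -14]
Key observation: the optimum is the walk 1->3->1, with weight 0 + (-14) = -14.
Optimal value attained by: walk 1->3->1.
Answer: (T^⊗2)[1][1] = -14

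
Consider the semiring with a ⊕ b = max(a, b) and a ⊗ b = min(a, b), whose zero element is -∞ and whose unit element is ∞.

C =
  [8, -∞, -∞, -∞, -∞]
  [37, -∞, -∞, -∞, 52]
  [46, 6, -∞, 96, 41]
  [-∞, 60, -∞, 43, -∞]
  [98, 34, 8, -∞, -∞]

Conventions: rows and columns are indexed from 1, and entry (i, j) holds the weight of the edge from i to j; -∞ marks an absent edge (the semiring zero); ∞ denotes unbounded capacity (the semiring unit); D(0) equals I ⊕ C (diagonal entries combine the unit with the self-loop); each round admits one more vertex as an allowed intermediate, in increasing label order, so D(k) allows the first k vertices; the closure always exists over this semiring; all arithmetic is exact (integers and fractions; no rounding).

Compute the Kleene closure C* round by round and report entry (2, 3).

D(0):
  [∞, -∞, -∞, -∞, -∞]
  [37, ∞, -∞, -∞, 52]
  [46, 6, ∞, 96, 41]
  [-∞, 60, -∞, ∞, -∞]
  [98, 34, 8, -∞, ∞]
D(1):
  [∞, -∞, -∞, -∞, -∞]
  [37, ∞, -∞, -∞, 52]
  [46, 6, ∞, 96, 41]
  [-∞, 60, -∞, ∞, -∞]
  [98, 34, 8, -∞, ∞]
D(2):
  [∞, -∞, -∞, -∞, -∞]
  [37, ∞, -∞, -∞, 52]
  [46, 6, ∞, 96, 41]
  [37, 60, -∞, ∞, 52]
  [98, 34, 8, -∞, ∞]
D(3):
  [∞, -∞, -∞, -∞, -∞]
  [37, ∞, -∞, -∞, 52]
  [46, 6, ∞, 96, 41]
  [37, 60, -∞, ∞, 52]
  [98, 34, 8, 8, ∞]
D(4):
  [∞, -∞, -∞, -∞, -∞]
  [37, ∞, -∞, -∞, 52]
  [46, 60, ∞, 96, 52]
  [37, 60, -∞, ∞, 52]
  [98, 34, 8, 8, ∞]
D(5):
  [∞, -∞, -∞, -∞, -∞]
  [52, ∞, 8, 8, 52]
  [52, 60, ∞, 96, 52]
  [52, 60, 8, ∞, 52]
  [98, 34, 8, 8, ∞]
Answer: C*[2][3] = 8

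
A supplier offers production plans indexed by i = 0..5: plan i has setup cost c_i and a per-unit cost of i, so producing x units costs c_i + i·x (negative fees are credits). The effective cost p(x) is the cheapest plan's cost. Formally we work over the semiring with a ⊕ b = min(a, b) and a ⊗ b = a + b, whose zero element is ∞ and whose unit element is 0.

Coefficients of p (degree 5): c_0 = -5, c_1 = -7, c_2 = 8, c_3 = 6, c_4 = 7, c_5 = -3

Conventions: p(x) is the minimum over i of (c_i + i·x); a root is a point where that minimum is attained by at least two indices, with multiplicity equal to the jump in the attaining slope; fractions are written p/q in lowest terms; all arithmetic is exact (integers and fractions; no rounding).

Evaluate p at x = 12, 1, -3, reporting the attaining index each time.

p(12) = min(-5+0·12=-5, -7+1·12=5, 8+2·12=32, 6+3·12=42, 7+4·12=55, -3+5·12=57) = -5 (attained by i=0)
p(1) = min(-5+0·1=-5, -7+1·1=-6, 8+2·1=10, 6+3·1=9, 7+4·1=11, -3+5·1=2) = -6 (attained by i=1)
p(-3) = min(-5+0·(-3)=-5, -7+1·(-3)=-10, 8+2·(-3)=2, 6+3·(-3)=-3, 7+4·(-3)=-5, -3+5·(-3)=-18) = -18 (attained by i=5)
Answer: p(12) = -5; p(1) = -6; p(-3) = -18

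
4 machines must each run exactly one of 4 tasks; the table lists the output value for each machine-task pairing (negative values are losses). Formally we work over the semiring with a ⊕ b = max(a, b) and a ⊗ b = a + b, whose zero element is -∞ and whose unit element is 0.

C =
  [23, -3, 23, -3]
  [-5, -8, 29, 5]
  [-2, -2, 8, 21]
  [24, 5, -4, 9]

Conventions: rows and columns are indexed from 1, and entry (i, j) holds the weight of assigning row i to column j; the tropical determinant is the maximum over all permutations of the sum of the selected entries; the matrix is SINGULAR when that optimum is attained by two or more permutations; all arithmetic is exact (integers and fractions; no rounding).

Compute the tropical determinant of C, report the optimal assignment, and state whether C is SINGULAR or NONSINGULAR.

σ = (1, 2, 3, 4): 23 + (-8) + 8 + 9 = 32
σ = (1, 2, 4, 3): 23 + (-8) + 21 + (-4) = 32
σ = (1, 3, 2, 4): 23 + 29 + (-2) + 9 = 59
σ = (1, 3, 4, 2): 23 + 29 + 21 + 5 = 78
σ = (1, 4, 2, 3): 23 + 5 + (-2) + (-4) = 22
σ = (1, 4, 3, 2): 23 + 5 + 8 + 5 = 41
σ = (2, 1, 3, 4): (-3) + (-5) + 8 + 9 = 9
σ = (2, 1, 4, 3): (-3) + (-5) + 21 + (-4) = 9
σ = (2, 3, 1, 4): (-3) + 29 + (-2) + 9 = 33
σ = (2, 3, 4, 1): (-3) + 29 + 21 + 24 = 71
σ = (2, 4, 1, 3): (-3) + 5 + (-2) + (-4) = -4
σ = (2, 4, 3, 1): (-3) + 5 + 8 + 24 = 34
σ = (3, 1, 2, 4): 23 + (-5) + (-2) + 9 = 25
σ = (3, 1, 4, 2): 23 + (-5) + 21 + 5 = 44
σ = (3, 2, 1, 4): 23 + (-8) + (-2) + 9 = 22
σ = (3, 2, 4, 1): 23 + (-8) + 21 + 24 = 60
σ = (3, 4, 1, 2): 23 + 5 + (-2) + 5 = 31
σ = (3, 4, 2, 1): 23 + 5 + (-2) + 24 = 50
σ = (4, 1, 2, 3): (-3) + (-5) + (-2) + (-4) = -14
σ = (4, 1, 3, 2): (-3) + (-5) + 8 + 5 = 5
σ = (4, 2, 1, 3): (-3) + (-8) + (-2) + (-4) = -17
σ = (4, 2, 3, 1): (-3) + (-8) + 8 + 24 = 21
σ = (4, 3, 1, 2): (-3) + 29 + (-2) + 5 = 29
σ = (4, 3, 2, 1): (-3) + 29 + (-2) + 24 = 48
Optimal value attained by: σ = (1, 3, 4, 2).
Answer: det⊕(C) = 78; verdict: NONSINGULAR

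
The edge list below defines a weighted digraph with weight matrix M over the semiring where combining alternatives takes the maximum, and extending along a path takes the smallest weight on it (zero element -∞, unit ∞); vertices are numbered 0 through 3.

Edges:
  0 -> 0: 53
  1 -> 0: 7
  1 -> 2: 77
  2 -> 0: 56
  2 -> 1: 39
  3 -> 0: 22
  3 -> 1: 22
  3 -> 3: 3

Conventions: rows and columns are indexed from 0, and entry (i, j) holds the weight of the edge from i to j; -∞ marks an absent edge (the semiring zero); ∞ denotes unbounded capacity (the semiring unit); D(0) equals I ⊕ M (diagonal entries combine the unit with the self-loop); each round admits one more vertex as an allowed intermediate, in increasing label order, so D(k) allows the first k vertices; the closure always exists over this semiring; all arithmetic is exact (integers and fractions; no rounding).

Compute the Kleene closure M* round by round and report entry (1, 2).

D(0):
  [∞, -∞, -∞, -∞]
  [7, ∞, 77, -∞]
  [56, 39, ∞, -∞]
  [22, 22, -∞, ∞]
D(1):
  [∞, -∞, -∞, -∞]
  [7, ∞, 77, -∞]
  [56, 39, ∞, -∞]
  [22, 22, -∞, ∞]
D(2):
  [∞, -∞, -∞, -∞]
  [7, ∞, 77, -∞]
  [56, 39, ∞, -∞]
  [22, 22, 22, ∞]
D(3):
  [∞, -∞, -∞, -∞]
  [56, ∞, 77, -∞]
  [56, 39, ∞, -∞]
  [22, 22, 22, ∞]
D(4):
  [∞, -∞, -∞, -∞]
  [56, ∞, 77, -∞]
  [56, 39, ∞, -∞]
  [22, 22, 22, ∞]
Answer: M*[1][2] = 77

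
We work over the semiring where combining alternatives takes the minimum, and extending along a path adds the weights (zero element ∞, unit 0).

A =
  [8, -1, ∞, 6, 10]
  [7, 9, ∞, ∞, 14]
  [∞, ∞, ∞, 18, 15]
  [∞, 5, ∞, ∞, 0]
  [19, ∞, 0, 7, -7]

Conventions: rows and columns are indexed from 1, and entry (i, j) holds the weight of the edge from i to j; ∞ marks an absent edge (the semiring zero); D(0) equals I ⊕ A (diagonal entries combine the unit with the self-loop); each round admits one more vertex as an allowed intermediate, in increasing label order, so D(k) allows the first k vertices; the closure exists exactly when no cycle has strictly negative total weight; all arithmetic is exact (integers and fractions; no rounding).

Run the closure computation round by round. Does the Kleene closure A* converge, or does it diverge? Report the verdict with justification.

Detection: at round 0, diagonal entry (5, 5) turns strictly negative.
Key observation: the cycle 5->5 has total weight (-7), which is strictly negative.
Answer: DIVERGES — negative cycle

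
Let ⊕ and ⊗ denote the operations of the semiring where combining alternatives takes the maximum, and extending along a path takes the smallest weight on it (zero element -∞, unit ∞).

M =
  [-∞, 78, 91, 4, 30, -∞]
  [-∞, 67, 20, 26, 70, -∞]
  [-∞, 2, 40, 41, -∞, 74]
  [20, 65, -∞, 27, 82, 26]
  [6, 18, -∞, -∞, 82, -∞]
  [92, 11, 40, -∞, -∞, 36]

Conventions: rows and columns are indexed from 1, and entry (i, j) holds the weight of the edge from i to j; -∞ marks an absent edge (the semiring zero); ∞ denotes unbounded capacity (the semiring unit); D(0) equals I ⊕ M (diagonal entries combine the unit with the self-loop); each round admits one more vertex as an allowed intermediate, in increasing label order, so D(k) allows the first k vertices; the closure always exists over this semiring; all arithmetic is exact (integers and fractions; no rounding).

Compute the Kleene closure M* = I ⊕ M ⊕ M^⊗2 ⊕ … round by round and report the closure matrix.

D(0):
  [∞, 78, 91, 4, 30, -∞]
  [-∞, ∞, 20, 26, 70, -∞]
  [-∞, 2, ∞, 41, -∞, 74]
  [20, 65, -∞, ∞, 82, 26]
  [6, 18, -∞, -∞, ∞, -∞]
  [92, 11, 40, -∞, -∞, ∞]
D(1):
  [∞, 78, 91, 4, 30, -∞]
  [-∞, ∞, 20, 26, 70, -∞]
  [-∞, 2, ∞, 41, -∞, 74]
  [20, 65, 20, ∞, 82, 26]
  [6, 18, 6, 4, ∞, -∞]
  [92, 78, 91, 4, 30, ∞]
D(2):
  [∞, 78, 91, 26, 70, -∞]
  [-∞, ∞, 20, 26, 70, -∞]
  [-∞, 2, ∞, 41, 2, 74]
  [20, 65, 20, ∞, 82, 26]
  [6, 18, 18, 18, ∞, -∞]
  [92, 78, 91, 26, 70, ∞]
D(3):
  [∞, 78, 91, 41, 70, 74]
  [-∞, ∞, 20, 26, 70, 20]
  [-∞, 2, ∞, 41, 2, 74]
  [20, 65, 20, ∞, 82, 26]
  [6, 18, 18, 18, ∞, 18]
  [92, 78, 91, 41, 70, ∞]
D(4):
  [∞, 78, 91, 41, 70, 74]
  [20, ∞, 20, 26, 70, 26]
  [20, 41, ∞, 41, 41, 74]
  [20, 65, 20, ∞, 82, 26]
  [18, 18, 18, 18, ∞, 18]
  [92, 78, 91, 41, 70, ∞]
D(5):
  [∞, 78, 91, 41, 70, 74]
  [20, ∞, 20, 26, 70, 26]
  [20, 41, ∞, 41, 41, 74]
  [20, 65, 20, ∞, 82, 26]
  [18, 18, 18, 18, ∞, 18]
  [92, 78, 91, 41, 70, ∞]
D(6):
  [∞, 78, 91, 41, 70, 74]
  [26, ∞, 26, 26, 70, 26]
  [74, 74, ∞, 41, 70, 74]
  [26, 65, 26, ∞, 82, 26]
  [18, 18, 18, 18, ∞, 18]
  [92, 78, 91, 41, 70, ∞]
Answer: M* = [[∞, 78, 91, 41, 70, 74], [26, ∞, 26, 26, 70, 26], [74, 74, ∞, 41, 70, 74], [26, 65, 26, ∞, 82, 26], [18, 18, 18, 18, ∞, 18], [92, 78, 91, 41, 70, ∞]]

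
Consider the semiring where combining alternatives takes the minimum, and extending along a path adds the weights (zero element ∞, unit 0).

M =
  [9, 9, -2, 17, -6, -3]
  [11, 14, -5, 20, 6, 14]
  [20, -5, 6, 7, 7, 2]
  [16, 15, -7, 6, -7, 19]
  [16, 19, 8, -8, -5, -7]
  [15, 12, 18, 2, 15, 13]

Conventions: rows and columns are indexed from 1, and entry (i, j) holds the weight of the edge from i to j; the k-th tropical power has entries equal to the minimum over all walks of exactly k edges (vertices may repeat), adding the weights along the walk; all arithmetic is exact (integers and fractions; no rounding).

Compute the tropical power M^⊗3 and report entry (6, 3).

M^⊗2:
  [10, -7, 2, -14, -11, -13]
  [15, -10, 1, -2, 1, -3]
  [6, 1, -10, -1, 0, 0]
  [9, -12, -1, -15, -12, -14]
  [8, 3, -15, -13, -15, -12]
  [18, 13, -5, 7, -5, 8]
M^⊗3:
  [2, -3, -21, -19, -21, -18]
  [1, -4, -15, -7, -9, -6]
  [10, -15, -8, -8, -8, -8]
  [-1, -6, -22, -20, -22, -19]
  [1, -20, -20, -23, -20, -22]
  [11, -10, 0, -13, -10, -12]
Key observation: the optimum is the walk 6->5->4->3, with weight 15 + (-8) + (-7) = 0.
Optimal value attained by: walk 6->5->4->3.
Answer: (M^⊗3)[6][3] = 0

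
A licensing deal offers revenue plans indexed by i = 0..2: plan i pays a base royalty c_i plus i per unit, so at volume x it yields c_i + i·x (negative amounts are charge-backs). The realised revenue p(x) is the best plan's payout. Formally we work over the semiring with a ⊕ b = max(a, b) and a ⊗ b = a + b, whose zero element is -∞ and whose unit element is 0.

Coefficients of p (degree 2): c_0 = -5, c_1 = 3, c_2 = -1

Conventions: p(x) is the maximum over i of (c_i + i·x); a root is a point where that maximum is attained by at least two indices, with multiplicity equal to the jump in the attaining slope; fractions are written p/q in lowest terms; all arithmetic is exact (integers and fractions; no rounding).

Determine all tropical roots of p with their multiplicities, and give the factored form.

hull edge (i=0, c=-5) to (i=1, c=3): slope 8, span 1
hull edge (i=1, c=3) to (i=2, c=-1): slope -4, span 1
Factored form: p(x) = -1 ⊗ (x ⊕ (-8)) ⊗ (x ⊕ 4)
Answer: roots = -8 (mult 1), 4 (mult 1)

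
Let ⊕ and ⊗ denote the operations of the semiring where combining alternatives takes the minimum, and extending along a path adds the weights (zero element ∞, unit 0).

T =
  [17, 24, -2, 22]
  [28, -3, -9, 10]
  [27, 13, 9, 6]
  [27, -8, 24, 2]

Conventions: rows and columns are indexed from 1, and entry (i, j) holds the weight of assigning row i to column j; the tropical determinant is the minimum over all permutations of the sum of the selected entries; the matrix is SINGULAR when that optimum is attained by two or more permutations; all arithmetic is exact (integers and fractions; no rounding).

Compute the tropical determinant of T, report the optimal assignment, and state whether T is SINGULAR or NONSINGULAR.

σ = (1, 2, 3, 4): 17 + (-3) + 9 + 2 = 25
σ = (1, 2, 4, 3): 17 + (-3) + 6 + 24 = 44
σ = (1, 3, 2, 4): 17 + (-9) + 13 + 2 = 23
σ = (1, 3, 4, 2): 17 + (-9) + 6 + (-8) = 6
σ = (1, 4, 2, 3): 17 + 10 + 13 + 24 = 64
σ = (1, 4, 3, 2): 17 + 10 + 9 + (-8) = 28
σ = (2, 1, 3, 4): 24 + 28 + 9 + 2 = 63
σ = (2, 1, 4, 3): 24 + 28 + 6 + 24 = 82
σ = (2, 3, 1, 4): 24 + (-9) + 27 + 2 = 44
σ = (2, 3, 4, 1): 24 + (-9) + 6 + 27 = 48
σ = (2, 4, 1, 3): 24 + 10 + 27 + 24 = 85
σ = (2, 4, 3, 1): 24 + 10 + 9 + 27 = 70
σ = (3, 1, 2, 4): (-2) + 28 + 13 + 2 = 41
σ = (3, 1, 4, 2): (-2) + 28 + 6 + (-8) = 24
σ = (3, 2, 1, 4): (-2) + (-3) + 27 + 2 = 24
σ = (3, 2, 4, 1): (-2) + (-3) + 6 + 27 = 28
σ = (3, 4, 1, 2): (-2) + 10 + 27 + (-8) = 27
σ = (3, 4, 2, 1): (-2) + 10 + 13 + 27 = 48
σ = (4, 1, 2, 3): 22 + 28 + 13 + 24 = 87
σ = (4, 1, 3, 2): 22 + 28 + 9 + (-8) = 51
σ = (4, 2, 1, 3): 22 + (-3) + 27 + 24 = 70
σ = (4, 2, 3, 1): 22 + (-3) + 9 + 27 = 55
σ = (4, 3, 1, 2): 22 + (-9) + 27 + (-8) = 32
σ = (4, 3, 2, 1): 22 + (-9) + 13 + 27 = 53
Optimal value attained by: σ = (1, 3, 4, 2).
Answer: det⊕(T) = 6; verdict: NONSINGULAR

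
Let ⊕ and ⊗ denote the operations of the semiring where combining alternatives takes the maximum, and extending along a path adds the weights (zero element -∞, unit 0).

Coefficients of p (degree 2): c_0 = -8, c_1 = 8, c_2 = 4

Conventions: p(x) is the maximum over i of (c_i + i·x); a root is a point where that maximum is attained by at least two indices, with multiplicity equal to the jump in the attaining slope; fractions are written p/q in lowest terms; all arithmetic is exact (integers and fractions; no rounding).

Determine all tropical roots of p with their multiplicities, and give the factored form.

hull edge (i=0, c=-8) to (i=1, c=8): slope 16, span 1
hull edge (i=1, c=8) to (i=2, c=4): slope -4, span 1
Factored form: p(x) = 4 ⊗ (x ⊕ (-16)) ⊗ (x ⊕ 4)
Answer: roots = -16 (mult 1), 4 (mult 1)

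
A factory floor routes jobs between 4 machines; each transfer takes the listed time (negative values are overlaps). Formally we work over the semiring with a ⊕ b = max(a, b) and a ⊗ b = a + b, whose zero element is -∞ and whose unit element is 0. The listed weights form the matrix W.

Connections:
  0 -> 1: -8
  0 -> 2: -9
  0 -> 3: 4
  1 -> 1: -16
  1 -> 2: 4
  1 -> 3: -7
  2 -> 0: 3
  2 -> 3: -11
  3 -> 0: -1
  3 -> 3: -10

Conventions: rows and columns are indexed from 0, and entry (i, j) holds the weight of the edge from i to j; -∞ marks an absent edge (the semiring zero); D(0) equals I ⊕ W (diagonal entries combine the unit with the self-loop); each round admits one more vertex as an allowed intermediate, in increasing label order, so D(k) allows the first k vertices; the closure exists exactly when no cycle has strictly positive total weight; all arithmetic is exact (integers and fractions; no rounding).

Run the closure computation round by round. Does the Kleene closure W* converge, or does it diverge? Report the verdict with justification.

D(0):
  [0, -8, -9, 4]
  [-∞, 0, 4, -7]
  [3, -∞, 0, -11]
  [-1, -∞, -∞, 0]
Detection: at round 1, diagonal entry (3, 3) turns strictly positive.
Key observation: the cycle 3->0->3 has total weight (-1) + 4, which is strictly positive.
Answer: DIVERGES — positive cycle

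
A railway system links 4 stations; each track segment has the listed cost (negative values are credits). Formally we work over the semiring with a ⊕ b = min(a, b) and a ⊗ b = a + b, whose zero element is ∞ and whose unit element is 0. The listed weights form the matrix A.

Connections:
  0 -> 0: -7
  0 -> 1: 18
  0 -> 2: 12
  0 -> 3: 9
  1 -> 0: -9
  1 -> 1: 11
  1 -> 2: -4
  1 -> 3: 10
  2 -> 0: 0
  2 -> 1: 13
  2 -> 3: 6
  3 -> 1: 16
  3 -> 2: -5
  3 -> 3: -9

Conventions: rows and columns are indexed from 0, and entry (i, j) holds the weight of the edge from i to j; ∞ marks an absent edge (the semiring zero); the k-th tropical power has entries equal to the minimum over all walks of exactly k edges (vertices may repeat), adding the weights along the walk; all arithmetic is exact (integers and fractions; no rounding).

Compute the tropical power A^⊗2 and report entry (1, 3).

A^⊗2:
  [-14, 11, 4, 0]
  [-16, 9, 3, 0]
  [-7, 18, 1, -3]
  [-5, 7, -14, -18]
Key observation: the optimum is the walk 1->0->3, with weight (-9) + 9 = 0.
Optimal value attained by: walk 1->0->3.
Answer: (A^⊗2)[1][3] = 0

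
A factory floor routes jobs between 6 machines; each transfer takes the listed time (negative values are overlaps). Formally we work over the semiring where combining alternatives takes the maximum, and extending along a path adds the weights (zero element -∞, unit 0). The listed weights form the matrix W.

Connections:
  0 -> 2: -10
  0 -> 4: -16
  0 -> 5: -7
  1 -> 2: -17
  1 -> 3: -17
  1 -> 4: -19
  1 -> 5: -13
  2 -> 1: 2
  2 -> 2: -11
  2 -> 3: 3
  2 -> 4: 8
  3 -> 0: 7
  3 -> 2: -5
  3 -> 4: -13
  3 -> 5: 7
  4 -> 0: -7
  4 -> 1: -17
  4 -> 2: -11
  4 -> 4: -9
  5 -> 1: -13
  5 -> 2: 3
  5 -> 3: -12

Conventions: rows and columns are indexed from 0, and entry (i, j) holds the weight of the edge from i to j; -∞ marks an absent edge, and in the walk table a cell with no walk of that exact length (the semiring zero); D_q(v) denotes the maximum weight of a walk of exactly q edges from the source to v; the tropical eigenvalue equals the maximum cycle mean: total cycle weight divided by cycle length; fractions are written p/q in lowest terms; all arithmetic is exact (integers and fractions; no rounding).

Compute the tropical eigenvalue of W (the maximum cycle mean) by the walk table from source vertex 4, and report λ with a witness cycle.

q=0: [-∞, -∞, -∞, -∞, 0, -∞]
q=1: [-7, -17, -11, -∞, -9, -∞]
q=2: [-16, -9, -17, -8, -3, -14]
q=3: [-1, -15, -11, -14, -9, -1]
q=4: [-7, -9, 2, -8, -3, -7]
q=5: [-1, 4, -4, 5, 10, -1]
q=6: [12, -2, 2, -1, 4, 12]
Optimal cycle mean attained by: cycle 2->3->5->2, total 3 + 7 + 3, length 3.
Answer: λ = 13/3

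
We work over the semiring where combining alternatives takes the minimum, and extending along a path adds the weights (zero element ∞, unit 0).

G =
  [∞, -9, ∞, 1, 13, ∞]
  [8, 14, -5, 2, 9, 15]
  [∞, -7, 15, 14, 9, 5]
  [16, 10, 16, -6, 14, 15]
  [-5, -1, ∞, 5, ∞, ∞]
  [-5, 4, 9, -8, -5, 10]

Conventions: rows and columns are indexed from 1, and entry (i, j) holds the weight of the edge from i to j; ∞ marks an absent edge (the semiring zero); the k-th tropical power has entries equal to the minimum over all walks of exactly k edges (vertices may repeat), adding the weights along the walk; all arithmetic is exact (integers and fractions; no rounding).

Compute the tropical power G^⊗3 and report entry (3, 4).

G^⊗2:
  [-1, 5, -14, -7, 0, 6]
  [4, -12, 9, -4, 4, 0]
  [0, 7, -12, -5, 0, 8]
  [9, 4, 5, -12, 8, 9]
  [7, -14, -6, -4, 8, 14]
  [-10, -14, -1, -14, 5, 7]
G^⊗3:
  [-5, -21, 0, -13, -5, -9]
  [-5, -5, -17, -10, -5, 3]
  [-5, -19, 2, -11, -3, -7]
  [3, -2, -1, -18, 2, 3]
  [-6, -13, -19, -12, -5, -1]
  [-6, -19, -19, -20, -5, 1]
Key observation: the optimum is the walk 3->2->4->4, with weight (-7) + 2 + (-6) = -11.
Optimal value attained by: walk 3->2->4->4.
Answer: (G^⊗3)[3][4] = -11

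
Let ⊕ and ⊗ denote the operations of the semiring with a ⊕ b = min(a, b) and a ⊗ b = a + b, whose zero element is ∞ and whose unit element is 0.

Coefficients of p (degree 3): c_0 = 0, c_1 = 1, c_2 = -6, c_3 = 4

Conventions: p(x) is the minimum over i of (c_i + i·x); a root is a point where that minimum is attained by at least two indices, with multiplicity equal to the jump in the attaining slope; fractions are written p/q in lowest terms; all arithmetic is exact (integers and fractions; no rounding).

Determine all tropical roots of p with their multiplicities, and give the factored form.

hull edge (i=0, c=0) to (i=2, c=-6): slope -3, span 2
hull edge (i=2, c=-6) to (i=3, c=4): slope 10, span 1
Factored form: p(x) = 4 ⊗ (x ⊕ (-10)) ⊗ (x ⊕ 3) ⊗ (x ⊕ 3)
Answer: roots = -10 (mult 1), 3 (mult 2)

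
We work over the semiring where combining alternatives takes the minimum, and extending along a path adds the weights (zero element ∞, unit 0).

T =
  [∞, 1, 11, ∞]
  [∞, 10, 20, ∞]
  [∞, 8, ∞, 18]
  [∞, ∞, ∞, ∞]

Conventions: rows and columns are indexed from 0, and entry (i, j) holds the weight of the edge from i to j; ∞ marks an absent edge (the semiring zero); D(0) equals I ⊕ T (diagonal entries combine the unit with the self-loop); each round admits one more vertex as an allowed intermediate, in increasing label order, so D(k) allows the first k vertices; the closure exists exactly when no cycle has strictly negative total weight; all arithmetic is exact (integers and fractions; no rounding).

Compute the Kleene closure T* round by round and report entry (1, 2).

D(0):
  [0, 1, 11, ∞]
  [∞, 0, 20, ∞]
  [∞, 8, 0, 18]
  [∞, ∞, ∞, 0]
D(1):
  [0, 1, 11, ∞]
  [∞, 0, 20, ∞]
  [∞, 8, 0, 18]
  [∞, ∞, ∞, 0]
D(2):
  [0, 1, 11, ∞]
  [∞, 0, 20, ∞]
  [∞, 8, 0, 18]
  [∞, ∞, ∞, 0]
D(3):
  [0, 1, 11, 29]
  [∞, 0, 20, 38]
  [∞, 8, 0, 18]
  [∞, ∞, ∞, 0]
D(4):
  [0, 1, 11, 29]
  [∞, 0, 20, 38]
  [∞, 8, 0, 18]
  [∞, ∞, ∞, 0]
Answer: T*[1][2] = 20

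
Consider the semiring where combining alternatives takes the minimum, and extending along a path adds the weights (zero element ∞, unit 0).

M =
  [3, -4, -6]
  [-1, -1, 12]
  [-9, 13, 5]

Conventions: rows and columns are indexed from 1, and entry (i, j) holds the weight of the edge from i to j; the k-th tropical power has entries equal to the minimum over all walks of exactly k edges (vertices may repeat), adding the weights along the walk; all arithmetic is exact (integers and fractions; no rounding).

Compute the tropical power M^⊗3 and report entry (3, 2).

M^⊗2:
  [-15, -5, -3]
  [-2, -5, -7]
  [-6, -13, -15]
M^⊗3:
  [-12, -19, -21]
  [-16, -6, -8]
  [-24, -14, -12]
Key observation: the optimum is the walk 3->1->2->2, with weight (-9) + (-4) + (-1) = -14.
Optimal value attained by: walk 3->1->2->2.
Answer: (M^⊗3)[3][2] = -14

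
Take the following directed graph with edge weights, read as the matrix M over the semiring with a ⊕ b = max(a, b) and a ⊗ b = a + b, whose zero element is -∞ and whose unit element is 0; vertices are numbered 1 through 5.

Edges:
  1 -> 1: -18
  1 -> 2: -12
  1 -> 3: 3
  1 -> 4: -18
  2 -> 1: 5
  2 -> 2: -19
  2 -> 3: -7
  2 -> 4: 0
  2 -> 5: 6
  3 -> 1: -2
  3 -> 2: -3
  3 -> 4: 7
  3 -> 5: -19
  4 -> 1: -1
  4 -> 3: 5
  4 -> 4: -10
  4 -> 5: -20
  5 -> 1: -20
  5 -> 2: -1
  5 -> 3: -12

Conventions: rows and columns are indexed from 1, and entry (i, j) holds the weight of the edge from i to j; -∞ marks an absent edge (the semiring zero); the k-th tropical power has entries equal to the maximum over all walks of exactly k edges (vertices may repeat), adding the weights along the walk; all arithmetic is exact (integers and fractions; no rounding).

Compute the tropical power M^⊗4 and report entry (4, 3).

M^⊗2:
  [1, 0, -13, 10, -6]
  [-1, 5, 8, 0, -13]
  [6, -14, 12, -3, 3]
  [3, 2, 2, 12, -14]
  [4, -15, -8, -1, 5]
M^⊗3:
  [9, -7, 15, 0, 6]
  [10, 5, 5, 15, 11]
  [10, 9, 9, 19, -7]
  [11, -1, 17, 9, 8]
  [-2, 4, 7, -1, -9]
M^⊗4:
  [13, 12, 12, 22, -1]
  [14, 10, 20, 12, 11]
  [18, 6, 24, 16, 15]
  [15, 14, 14, 24, 5]
  [9, 4, 4, 14, 10]
Key observation: the optimum is the walk 4->1->3->4->3, with weight (-1) + 3 + 7 + 5 = 14.
Optimal value attained by: walk 4->1->3->4->3.
Answer: (M^⊗4)[4][3] = 14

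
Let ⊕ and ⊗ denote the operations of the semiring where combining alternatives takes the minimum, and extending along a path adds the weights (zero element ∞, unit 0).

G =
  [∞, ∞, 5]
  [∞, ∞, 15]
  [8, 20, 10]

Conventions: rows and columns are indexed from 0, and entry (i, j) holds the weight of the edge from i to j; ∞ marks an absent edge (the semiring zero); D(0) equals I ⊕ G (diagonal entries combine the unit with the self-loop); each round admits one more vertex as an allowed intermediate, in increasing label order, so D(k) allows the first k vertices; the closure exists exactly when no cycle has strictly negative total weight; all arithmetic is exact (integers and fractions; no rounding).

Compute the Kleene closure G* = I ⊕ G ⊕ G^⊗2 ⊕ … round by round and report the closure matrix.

D(0):
  [0, ∞, 5]
  [∞, 0, 15]
  [8, 20, 0]
D(1):
  [0, ∞, 5]
  [∞, 0, 15]
  [8, 20, 0]
D(2):
  [0, ∞, 5]
  [∞, 0, 15]
  [8, 20, 0]
D(3):
  [0, 25, 5]
  [23, 0, 15]
  [8, 20, 0]
Answer: G* = [[0, 25, 5], [23, 0, 15], [8, 20, 0]]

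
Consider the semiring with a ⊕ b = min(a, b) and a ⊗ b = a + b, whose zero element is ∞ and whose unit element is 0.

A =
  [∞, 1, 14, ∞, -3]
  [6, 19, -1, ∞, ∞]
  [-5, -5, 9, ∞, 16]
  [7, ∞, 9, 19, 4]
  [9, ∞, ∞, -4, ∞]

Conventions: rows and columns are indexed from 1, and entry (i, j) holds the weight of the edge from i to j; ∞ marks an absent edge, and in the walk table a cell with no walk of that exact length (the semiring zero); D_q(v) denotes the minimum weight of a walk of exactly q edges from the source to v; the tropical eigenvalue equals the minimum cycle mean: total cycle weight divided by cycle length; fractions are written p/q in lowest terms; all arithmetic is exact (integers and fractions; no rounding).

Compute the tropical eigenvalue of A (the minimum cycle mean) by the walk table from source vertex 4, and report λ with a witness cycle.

q=0: [∞, ∞, ∞, 0, ∞]
q=1: [7, ∞, 9, 19, 4]
q=2: [4, 4, 18, 0, 4]
q=3: [7, 5, 3, 0, 1]
q=4: [-2, -2, 4, -3, 4]
q=5: [-1, -1, -3, 0, -5]
Optimal cycle mean attained by: cycle 2->3->2, total (-1) + (-5), length 2.
Answer: λ = -3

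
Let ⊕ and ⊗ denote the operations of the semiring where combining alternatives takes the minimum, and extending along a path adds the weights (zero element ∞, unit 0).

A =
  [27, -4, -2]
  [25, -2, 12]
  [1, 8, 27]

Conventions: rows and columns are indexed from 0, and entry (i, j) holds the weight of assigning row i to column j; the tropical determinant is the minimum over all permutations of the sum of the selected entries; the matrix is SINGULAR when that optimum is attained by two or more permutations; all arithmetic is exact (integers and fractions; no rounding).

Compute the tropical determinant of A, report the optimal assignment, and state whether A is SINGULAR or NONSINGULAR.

σ = (0, 1, 2): 27 + (-2) + 27 = 52
σ = (0, 2, 1): 27 + 12 + 8 = 47
σ = (1, 0, 2): (-4) + 25 + 27 = 48
σ = (1, 2, 0): (-4) + 12 + 1 = 9
σ = (2, 0, 1): (-2) + 25 + 8 = 31
σ = (2, 1, 0): (-2) + (-2) + 1 = -3
Optimal value attained by: σ = (2, 1, 0).
Answer: det⊕(A) = -3; verdict: NONSINGULAR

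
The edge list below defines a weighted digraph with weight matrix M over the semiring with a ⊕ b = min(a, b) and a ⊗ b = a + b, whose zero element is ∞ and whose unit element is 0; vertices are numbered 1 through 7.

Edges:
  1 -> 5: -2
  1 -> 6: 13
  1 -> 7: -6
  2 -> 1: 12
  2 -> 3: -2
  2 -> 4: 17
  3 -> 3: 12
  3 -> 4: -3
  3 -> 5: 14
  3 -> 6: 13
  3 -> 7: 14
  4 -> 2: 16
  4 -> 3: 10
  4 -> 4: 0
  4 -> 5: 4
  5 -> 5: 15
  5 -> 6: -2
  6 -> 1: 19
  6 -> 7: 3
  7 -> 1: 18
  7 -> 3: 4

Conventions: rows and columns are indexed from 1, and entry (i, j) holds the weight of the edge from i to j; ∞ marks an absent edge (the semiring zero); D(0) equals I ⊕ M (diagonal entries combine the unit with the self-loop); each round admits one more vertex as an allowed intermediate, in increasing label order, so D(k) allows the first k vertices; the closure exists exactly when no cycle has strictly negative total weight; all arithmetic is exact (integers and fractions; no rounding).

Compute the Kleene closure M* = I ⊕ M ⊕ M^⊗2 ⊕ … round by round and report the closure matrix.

D(0):
  [0, ∞, ∞, ∞, -2, 13, -6]
  [12, 0, -2, 17, ∞, ∞, ∞]
  [∞, ∞, 0, -3, 14, 13, 14]
  [∞, 16, 10, 0, 4, ∞, ∞]
  [∞, ∞, ∞, ∞, 0, -2, ∞]
  [19, ∞, ∞, ∞, ∞, 0, 3]
  [18, ∞, 4, ∞, ∞, ∞, 0]
D(1):
  [0, ∞, ∞, ∞, -2, 13, -6]
  [12, 0, -2, 17, 10, 25, 6]
  [∞, ∞, 0, -3, 14, 13, 14]
  [∞, 16, 10, 0, 4, ∞, ∞]
  [∞, ∞, ∞, ∞, 0, -2, ∞]
  [19, ∞, ∞, ∞, 17, 0, 3]
  [18, ∞, 4, ∞, 16, 31, 0]
D(2):
  [0, ∞, ∞, ∞, -2, 13, -6]
  [12, 0, -2, 17, 10, 25, 6]
  [∞, ∞, 0, -3, 14, 13, 14]
  [28, 16, 10, 0, 4, 41, 22]
  [∞, ∞, ∞, ∞, 0, -2, ∞]
  [19, ∞, ∞, ∞, 17, 0, 3]
  [18, ∞, 4, ∞, 16, 31, 0]
D(3):
  [0, ∞, ∞, ∞, -2, 13, -6]
  [12, 0, -2, -5, 10, 11, 6]
  [∞, ∞, 0, -3, 14, 13, 14]
  [28, 16, 10, 0, 4, 23, 22]
  [∞, ∞, ∞, ∞, 0, -2, ∞]
  [19, ∞, ∞, ∞, 17, 0, 3]
  [18, ∞, 4, 1, 16, 17, 0]
D(4):
  [0, ∞, ∞, ∞, -2, 13, -6]
  [12, 0, -2, -5, -1, 11, 6]
  [25, 13, 0, -3, 1, 13, 14]
  [28, 16, 10, 0, 4, 23, 22]
  [∞, ∞, ∞, ∞, 0, -2, ∞]
  [19, ∞, ∞, ∞, 17, 0, 3]
  [18, 17, 4, 1, 5, 17, 0]
D(5):
  [0, ∞, ∞, ∞, -2, -4, -6]
  [12, 0, -2, -5, -1, -3, 6]
  [25, 13, 0, -3, 1, -1, 14]
  [28, 16, 10, 0, 4, 2, 22]
  [∞, ∞, ∞, ∞, 0, -2, ∞]
  [19, ∞, ∞, ∞, 17, 0, 3]
  [18, 17, 4, 1, 5, 3, 0]
D(6):
  [0, ∞, ∞, ∞, -2, -4, -6]
  [12, 0, -2, -5, -1, -3, 0]
  [18, 13, 0, -3, 1, -1, 2]
  [21, 16, 10, 0, 4, 2, 5]
  [17, ∞, ∞, ∞, 0, -2, 1]
  [19, ∞, ∞, ∞, 17, 0, 3]
  [18, 17, 4, 1, 5, 3, 0]
D(7):
  [0, 11, -2, -5, -2, -4, -6]
  [12, 0, -2, -5, -1, -3, 0]
  [18, 13, 0, -3, 1, -1, 2]
  [21, 16, 9, 0, 4, 2, 5]
  [17, 18, 5, 2, 0, -2, 1]
  [19, 20, 7, 4, 8, 0, 3]
  [18, 17, 4, 1, 5, 3, 0]
Answer: M* = [[0, 11, -2, -5, -2, -4, -6], [12, 0, -2, -5, -1, -3, 0], [18, 13, 0, -3, 1, -1, 2], [21, 16, 9, 0, 4, 2, 5], [17, 18, 5, 2, 0, -2, 1], [19, 20, 7, 4, 8, 0, 3], [18, 17, 4, 1, 5, 3, 0]]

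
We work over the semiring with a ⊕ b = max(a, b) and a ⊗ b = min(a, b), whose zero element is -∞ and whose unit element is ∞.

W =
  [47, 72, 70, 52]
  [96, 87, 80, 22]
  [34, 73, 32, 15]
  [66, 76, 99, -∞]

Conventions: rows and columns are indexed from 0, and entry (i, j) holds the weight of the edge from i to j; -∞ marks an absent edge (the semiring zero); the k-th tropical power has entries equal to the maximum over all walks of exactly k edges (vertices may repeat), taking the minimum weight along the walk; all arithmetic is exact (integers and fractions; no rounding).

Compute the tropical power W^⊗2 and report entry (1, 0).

W^⊗2:
  [72, 72, 72, 47]
  [87, 87, 80, 52]
  [73, 73, 73, 34]
  [76, 76, 76, 52]
Key observation: the optimum is the walk 1->1->0, with weight 87 min 96 = 87.
Optimal value attained by: walk 1->1->0.
Answer: (W^⊗2)[1][0] = 87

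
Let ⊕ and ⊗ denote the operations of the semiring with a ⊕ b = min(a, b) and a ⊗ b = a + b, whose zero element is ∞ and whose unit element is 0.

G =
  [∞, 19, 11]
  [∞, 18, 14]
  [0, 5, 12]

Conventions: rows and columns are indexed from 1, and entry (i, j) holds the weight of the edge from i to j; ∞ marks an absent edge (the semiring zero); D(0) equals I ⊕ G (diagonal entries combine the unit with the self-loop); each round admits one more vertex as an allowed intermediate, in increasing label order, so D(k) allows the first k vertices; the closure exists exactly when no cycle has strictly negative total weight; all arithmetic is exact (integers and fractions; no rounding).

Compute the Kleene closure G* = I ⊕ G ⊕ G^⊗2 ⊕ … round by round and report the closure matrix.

D(0):
  [0, 19, 11]
  [∞, 0, 14]
  [0, 5, 0]
D(1):
  [0, 19, 11]
  [∞, 0, 14]
  [0, 5, 0]
D(2):
  [0, 19, 11]
  [∞, 0, 14]
  [0, 5, 0]
D(3):
  [0, 16, 11]
  [14, 0, 14]
  [0, 5, 0]
Answer: G* = [[0, 16, 11], [14, 0, 14], [0, 5, 0]]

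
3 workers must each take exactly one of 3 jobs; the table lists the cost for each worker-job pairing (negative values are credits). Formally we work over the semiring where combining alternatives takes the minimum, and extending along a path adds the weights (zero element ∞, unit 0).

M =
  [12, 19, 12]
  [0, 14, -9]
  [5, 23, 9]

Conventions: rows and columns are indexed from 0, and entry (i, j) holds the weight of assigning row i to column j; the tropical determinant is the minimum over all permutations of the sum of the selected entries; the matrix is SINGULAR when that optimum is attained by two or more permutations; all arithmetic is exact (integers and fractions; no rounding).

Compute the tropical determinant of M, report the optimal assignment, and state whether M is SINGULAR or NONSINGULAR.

σ = (0, 1, 2): 12 + 14 + 9 = 35
σ = (0, 2, 1): 12 + (-9) + 23 = 26
σ = (1, 0, 2): 19 + 0 + 9 = 28
σ = (1, 2, 0): 19 + (-9) + 5 = 15
σ = (2, 0, 1): 12 + 0 + 23 = 35
σ = (2, 1, 0): 12 + 14 + 5 = 31
Optimal value attained by: σ = (1, 2, 0).
Answer: det⊕(M) = 15; verdict: NONSINGULAR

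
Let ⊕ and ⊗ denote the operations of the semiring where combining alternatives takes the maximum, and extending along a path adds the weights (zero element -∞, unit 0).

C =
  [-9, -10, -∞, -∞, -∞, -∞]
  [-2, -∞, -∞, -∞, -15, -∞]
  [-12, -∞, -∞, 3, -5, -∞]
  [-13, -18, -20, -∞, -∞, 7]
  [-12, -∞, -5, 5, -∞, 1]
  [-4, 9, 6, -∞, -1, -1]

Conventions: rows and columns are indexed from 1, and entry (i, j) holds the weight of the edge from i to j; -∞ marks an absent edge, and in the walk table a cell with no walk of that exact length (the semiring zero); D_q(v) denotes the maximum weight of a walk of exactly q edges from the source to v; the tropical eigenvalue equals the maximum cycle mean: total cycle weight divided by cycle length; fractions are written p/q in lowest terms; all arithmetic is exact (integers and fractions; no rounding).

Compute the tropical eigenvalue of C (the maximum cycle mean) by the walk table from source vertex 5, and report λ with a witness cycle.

q=0: [-∞, -∞, -∞, -∞, 0, -∞]
q=1: [-12, -∞, -5, 5, -∞, 1]
q=2: [-3, 10, 7, -2, 0, 12]
q=3: [8, 21, 18, 10, 11, 11]
q=4: [19, 20, 17, 21, 13, 17]
q=5: [18, 26, 23, 20, 16, 28]
q=6: [24, 37, 34, 26, 27, 27]
Optimal cycle mean attained by: cycle 3->4->6->3, total 3 + 7 + 6, length 3.
Answer: λ = 16/3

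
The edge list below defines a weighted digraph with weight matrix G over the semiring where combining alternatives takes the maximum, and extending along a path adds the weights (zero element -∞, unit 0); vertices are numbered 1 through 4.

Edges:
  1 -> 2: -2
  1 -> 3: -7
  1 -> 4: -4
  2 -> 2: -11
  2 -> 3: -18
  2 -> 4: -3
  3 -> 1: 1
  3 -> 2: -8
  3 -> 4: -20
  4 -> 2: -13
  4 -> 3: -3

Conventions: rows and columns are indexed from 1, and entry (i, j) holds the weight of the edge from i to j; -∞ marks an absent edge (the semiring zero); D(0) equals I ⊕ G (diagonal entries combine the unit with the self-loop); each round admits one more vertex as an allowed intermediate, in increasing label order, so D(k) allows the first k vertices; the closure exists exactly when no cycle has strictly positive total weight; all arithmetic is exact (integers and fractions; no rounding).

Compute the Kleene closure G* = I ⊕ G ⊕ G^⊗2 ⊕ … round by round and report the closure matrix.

D(0):
  [0, -2, -7, -4]
  [-∞, 0, -18, -3]
  [1, -8, 0, -20]
  [-∞, -13, -3, 0]
D(1):
  [0, -2, -7, -4]
  [-∞, 0, -18, -3]
  [1, -1, 0, -3]
  [-∞, -13, -3, 0]
D(2):
  [0, -2, -7, -4]
  [-∞, 0, -18, -3]
  [1, -1, 0, -3]
  [-∞, -13, -3, 0]
D(3):
  [0, -2, -7, -4]
  [-17, 0, -18, -3]
  [1, -1, 0, -3]
  [-2, -4, -3, 0]
D(4):
  [0, -2, -7, -4]
  [-5, 0, -6, -3]
  [1, -1, 0, -3]
  [-2, -4, -3, 0]
Answer: G* = [[0, -2, -7, -4], [-5, 0, -6, -3], [1, -1, 0, -3], [-2, -4, -3, 0]]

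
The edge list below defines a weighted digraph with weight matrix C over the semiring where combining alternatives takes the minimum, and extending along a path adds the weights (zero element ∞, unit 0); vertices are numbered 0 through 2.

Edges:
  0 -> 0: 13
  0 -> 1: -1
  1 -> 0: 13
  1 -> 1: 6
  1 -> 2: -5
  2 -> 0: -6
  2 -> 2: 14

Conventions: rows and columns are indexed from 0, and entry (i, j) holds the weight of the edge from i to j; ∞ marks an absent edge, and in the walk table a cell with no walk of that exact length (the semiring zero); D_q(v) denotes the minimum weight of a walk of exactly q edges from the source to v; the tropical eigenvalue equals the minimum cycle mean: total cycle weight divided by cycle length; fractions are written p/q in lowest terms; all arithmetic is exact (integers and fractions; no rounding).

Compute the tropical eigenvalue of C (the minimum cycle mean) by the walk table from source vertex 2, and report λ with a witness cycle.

q=0: [∞, ∞, 0]
q=1: [-6, ∞, 14]
q=2: [7, -7, 28]
q=3: [6, -1, -12]
Optimal cycle mean attained by: cycle 0->1->2->0, total (-1) + (-5) + (-6), length 3.
Answer: λ = -4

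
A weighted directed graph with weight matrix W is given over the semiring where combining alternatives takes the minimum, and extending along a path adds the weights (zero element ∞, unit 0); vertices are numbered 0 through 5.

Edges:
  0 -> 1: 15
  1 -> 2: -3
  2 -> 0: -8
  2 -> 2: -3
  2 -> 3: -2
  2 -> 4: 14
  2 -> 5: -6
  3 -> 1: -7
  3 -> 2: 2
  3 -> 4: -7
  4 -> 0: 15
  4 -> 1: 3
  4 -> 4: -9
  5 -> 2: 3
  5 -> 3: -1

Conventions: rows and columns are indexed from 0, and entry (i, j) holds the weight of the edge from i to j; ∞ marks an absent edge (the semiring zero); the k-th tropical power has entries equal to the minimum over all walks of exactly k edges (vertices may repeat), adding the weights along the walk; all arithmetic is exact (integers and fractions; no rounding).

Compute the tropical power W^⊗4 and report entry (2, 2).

W^⊗2:
  [∞, ∞, 12, ∞, ∞, ∞]
  [-11, ∞, -6, -5, 11, -9]
  [-11, -9, -6, -7, -9, -9]
  [-6, -4, -10, 0, -16, -4]
  [6, -6, 0, ∞, -18, ∞]
  [-5, -8, 0, 1, -8, -3]
W^⊗3:
  [4, ∞, 9, 10, 26, 6]
  [-14, -12, -9, -10, -12, -12]
  [-14, -14, -12, -10, -18, -12]
  [-18, -13, -13, -12, -25, -16]
  [-8, -15, -9, -2, -27, -6]
  [-8, -6, -11, -4, -17, -6]
W^⊗4:
  [1, 3, 6, 5, 3, 3]
  [-17, -17, -15, -13, -21, -15]
  [-20, -17, -17, -14, -27, -18]
  [-21, -22, -16, -17, -34, -19]
  [-17, -24, -18, -11, -36, -15]
  [-19, -14, -14, -13, -26, -17]
Key observation: the optimum is the walk 2->5->3->1->2, with weight (-6) + (-1) + (-7) + (-3) = -17.
Optimal value attained by: walk 2->5->3->1->2.
Answer: (W^⊗4)[2][2] = -17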